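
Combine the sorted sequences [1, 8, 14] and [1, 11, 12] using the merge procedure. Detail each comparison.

Merging process:

Compare 1 vs 1: take 1 from left. Merged: [1]
Compare 8 vs 1: take 1 from right. Merged: [1, 1]
Compare 8 vs 11: take 8 from left. Merged: [1, 1, 8]
Compare 14 vs 11: take 11 from right. Merged: [1, 1, 8, 11]
Compare 14 vs 12: take 12 from right. Merged: [1, 1, 8, 11, 12]
Append remaining from left: [14]. Merged: [1, 1, 8, 11, 12, 14]

Final merged array: [1, 1, 8, 11, 12, 14]
Total comparisons: 5

The merged array is [1, 1, 8, 11, 12, 14], requiring 5 comparisons. The merge step runs in O(n) time where n is the total number of elements.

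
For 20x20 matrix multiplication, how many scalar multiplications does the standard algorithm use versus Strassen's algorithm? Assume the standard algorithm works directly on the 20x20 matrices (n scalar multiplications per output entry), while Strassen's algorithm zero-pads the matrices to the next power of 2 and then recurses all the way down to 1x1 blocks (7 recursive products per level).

Matrix multiplication for 20x20 matrices:

Strassen's algorithm requires power-of-2 dimensions. Pad 20x20 to 32x32 (next power of 2).

Standard algorithm: 20^3 = 8000 multiplications
Strassen's algorithm: 7^(log2(32)) = 7^5 = 16807 multiplications
Difference: 8000 - 16807 = -8807 (Strassen uses MORE here due to padding overhead — for small or just-over-power-of-2 n, padding can outweigh the per-level savings)

Standard: 8000 multiplications (20^3). Strassen: 16807 multiplications (7^5, after padding to 32x32). Strassen reduces 8 recursive multiplications to 7 at each level.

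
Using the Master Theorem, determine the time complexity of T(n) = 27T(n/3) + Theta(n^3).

Master Theorem for T(n) = 27T(n/3) + O(n^3):

a = 27, b = 3, c = 3
log_b(a) = log_3(27) = 3.0000

Case 2: c = 3 = log_3(27) = 3.0000
T(n) = O(n^3 log n) = O(n^3 log n)

For T(n) = 27T(n/3) + O(n^3): log_3(27) = 3.0000. This is Case 2 of the Master Theorem (c = log_b(a), equal work at all levels), giving O(n^3 log n).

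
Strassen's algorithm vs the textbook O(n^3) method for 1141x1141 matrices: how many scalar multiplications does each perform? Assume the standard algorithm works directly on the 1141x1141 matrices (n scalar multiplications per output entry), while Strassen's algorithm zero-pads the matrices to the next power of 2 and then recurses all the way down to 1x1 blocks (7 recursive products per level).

Matrix multiplication for 1141x1141 matrices:

Strassen's algorithm requires power-of-2 dimensions. Pad 1141x1141 to 2048x2048 (next power of 2).

Standard algorithm: 1141^3 = 1485446221 multiplications
Strassen's algorithm: 7^(log2(2048)) = 7^11 = 1977326743 multiplications
Difference: 1485446221 - 1977326743 = -491880522 (Strassen uses MORE here due to padding overhead — for small or just-over-power-of-2 n, padding can outweigh the per-level savings)

Standard: 1485446221 multiplications (1141^3). Strassen: 1977326743 multiplications (7^11, after padding to 2048x2048). Strassen reduces 8 recursive multiplications to 7 at each level.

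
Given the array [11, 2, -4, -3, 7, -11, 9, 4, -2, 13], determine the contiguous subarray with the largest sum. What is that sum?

Using Kadane's algorithm on [11, 2, -4, -3, 7, -11, 9, 4, -2, 13]:

Scanning through the array:
Position 1 (value 2): max_ending_here = 13, max_so_far = 13
Position 2 (value -4): max_ending_here = 9, max_so_far = 13
Position 3 (value -3): max_ending_here = 6, max_so_far = 13
Position 4 (value 7): max_ending_here = 13, max_so_far = 13
Position 5 (value -11): max_ending_here = 2, max_so_far = 13
Position 6 (value 9): max_ending_here = 11, max_so_far = 13
Position 7 (value 4): max_ending_here = 15, max_so_far = 15
Position 8 (value -2): max_ending_here = 13, max_so_far = 15
Position 9 (value 13): max_ending_here = 26, max_so_far = 26

Maximum subarray: [11, 2, -4, -3, 7, -11, 9, 4, -2, 13]
Maximum sum: 26

The maximum subarray is [11, 2, -4, -3, 7, -11, 9, 4, -2, 13] with sum 26. This subarray runs from index 0 to index 9.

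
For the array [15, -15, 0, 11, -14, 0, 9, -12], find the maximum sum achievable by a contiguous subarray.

Using Kadane's algorithm on [15, -15, 0, 11, -14, 0, 9, -12]:

Scanning through the array:
Position 1 (value -15): max_ending_here = 0, max_so_far = 15
Position 2 (value 0): max_ending_here = 0, max_so_far = 15
Position 3 (value 11): max_ending_here = 11, max_so_far = 15
Position 4 (value -14): max_ending_here = -3, max_so_far = 15
Position 5 (value 0): max_ending_here = 0, max_so_far = 15
Position 6 (value 9): max_ending_here = 9, max_so_far = 15
Position 7 (value -12): max_ending_here = -3, max_so_far = 15

Maximum subarray: [15]
Maximum sum: 15

The maximum subarray is [15] with sum 15. This subarray runs from index 0 to index 0.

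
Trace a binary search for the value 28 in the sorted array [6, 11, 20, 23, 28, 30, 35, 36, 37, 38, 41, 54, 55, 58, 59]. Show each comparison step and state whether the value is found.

Binary search for 28 in [6, 11, 20, 23, 28, 30, 35, 36, 37, 38, 41, 54, 55, 58, 59]:

lo=0, hi=14, mid=7, arr[mid]=36 -> 36 > 28, search left half
lo=0, hi=6, mid=3, arr[mid]=23 -> 23 < 28, search right half
lo=4, hi=6, mid=5, arr[mid]=30 -> 30 > 28, search left half
lo=4, hi=4, mid=4, arr[mid]=28 -> Found target at index 4!

Binary search finds 28 at index 4 after 4 comparisons. The search repeatedly halves the search space by comparing with the middle element.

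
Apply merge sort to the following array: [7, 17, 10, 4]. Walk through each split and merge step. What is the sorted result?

Merge sort trace:

Split: [7, 17, 10, 4] -> [7, 17] and [10, 4]
  Split: [7, 17] -> [7] and [17]
  Merge: [7] + [17] -> [7, 17]
  Split: [10, 4] -> [10] and [4]
  Merge: [10] + [4] -> [4, 10]
Merge: [7, 17] + [4, 10] -> [4, 7, 10, 17]

Final sorted array: [4, 7, 10, 17]

The merge sort proceeds by recursively splitting the array and merging sorted halves.
After all merges, the sorted array is [4, 7, 10, 17].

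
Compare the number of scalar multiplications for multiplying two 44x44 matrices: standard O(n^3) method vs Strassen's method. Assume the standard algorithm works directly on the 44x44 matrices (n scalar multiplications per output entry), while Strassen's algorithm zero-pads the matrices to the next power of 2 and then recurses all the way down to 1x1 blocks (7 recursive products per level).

Matrix multiplication for 44x44 matrices:

Strassen's algorithm requires power-of-2 dimensions. Pad 44x44 to 64x64 (next power of 2).

Standard algorithm: 44^3 = 85184 multiplications
Strassen's algorithm: 7^(log2(64)) = 7^6 = 117649 multiplications
Difference: 85184 - 117649 = -32465 (Strassen uses MORE here due to padding overhead — for small or just-over-power-of-2 n, padding can outweigh the per-level savings)

Standard: 85184 multiplications (44^3). Strassen: 117649 multiplications (7^6, after padding to 64x64). Strassen reduces 8 recursive multiplications to 7 at each level.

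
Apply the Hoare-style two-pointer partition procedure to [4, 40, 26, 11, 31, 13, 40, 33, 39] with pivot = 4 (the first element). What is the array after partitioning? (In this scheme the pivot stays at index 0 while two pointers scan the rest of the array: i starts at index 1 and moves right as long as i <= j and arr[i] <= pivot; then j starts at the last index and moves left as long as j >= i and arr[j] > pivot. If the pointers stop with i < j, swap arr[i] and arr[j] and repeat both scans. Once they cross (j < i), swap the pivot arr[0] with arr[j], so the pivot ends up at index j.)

Hoare-style two-pointer partition with pivot = 4:

Initial array: [4, 40, 26, 11, 31, 13, 40, 33, 39]

Pointers start at i = 1, j = 8.
i ends at 1, j ends at 0: the pointers have crossed (j < i), so scanning stops.

j = 0, so swapping arr[0] with arr[j] leaves the pivot at position 0: [4, 40, 26, 11, 31, 13, 40, 33, 39]
Pivot position: 0

After partitioning with pivot 4, the array becomes [4, 40, 26, 11, 31, 13, 40, 33, 39]. The pivot is placed at index 0. All elements to the left of the pivot are <= 4, and all elements to the right are > 4.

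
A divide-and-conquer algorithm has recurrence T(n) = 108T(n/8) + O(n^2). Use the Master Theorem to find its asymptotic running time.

Master Theorem for T(n) = 108T(n/8) + O(n^2):

a = 108, b = 8, c = 2
log_b(a) = log_8(108) = 2.2516

Case 1: c = 2 < log_8(108) = 2.2516
T(n) = O(n^(log_8 108))

For T(n) = 108T(n/8) + O(n^2): log_8(108) = 2.2516. This is Case 1 of the Master Theorem (c < log_b(a), work dominated by leaves), giving O(n^(log_8 108)).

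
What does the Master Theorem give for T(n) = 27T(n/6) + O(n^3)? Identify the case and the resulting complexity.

Master Theorem for T(n) = 27T(n/6) + O(n^3):

a = 27, b = 6, c = 3
log_b(a) = log_6(27) = 1.8394

Case 3: c = 3 > log_6(27) = 1.8394
T(n) = O(n^3) = O(n^3)

For T(n) = 27T(n/6) + O(n^3): log_6(27) = 1.8394. This is Case 3 of the Master Theorem (c > log_b(a), work dominated by root), giving O(n^3).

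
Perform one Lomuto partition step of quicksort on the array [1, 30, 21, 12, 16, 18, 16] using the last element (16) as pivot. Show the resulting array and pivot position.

Lomuto partition with pivot = 16:

Initial array: [1, 30, 21, 12, 16, 18, 16]

arr[0]=1 <= 16: swap with position 0, array becomes [1, 30, 21, 12, 16, 18, 16]
arr[1]=30 > 16: no swap
arr[2]=21 > 16: no swap
arr[3]=12 <= 16: swap with position 1, array becomes [1, 12, 21, 30, 16, 18, 16]
arr[4]=16 <= 16: swap with position 2, array becomes [1, 12, 16, 30, 21, 18, 16]
arr[5]=18 > 16: no swap

Place pivot at position 3: [1, 12, 16, 16, 21, 18, 30]
Pivot position: 3

After partitioning with pivot 16, the array becomes [1, 12, 16, 16, 21, 18, 30]. The pivot is placed at index 3. All elements to the left of the pivot are <= 16, and all elements to the right are > 16.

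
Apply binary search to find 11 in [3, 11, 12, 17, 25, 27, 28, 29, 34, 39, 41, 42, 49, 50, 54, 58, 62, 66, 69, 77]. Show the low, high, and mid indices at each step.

Binary search for 11 in [3, 11, 12, 17, 25, 27, 28, 29, 34, 39, 41, 42, 49, 50, 54, 58, 62, 66, 69, 77]:

lo=0, hi=19, mid=9, arr[mid]=39 -> 39 > 11, search left half
lo=0, hi=8, mid=4, arr[mid]=25 -> 25 > 11, search left half
lo=0, hi=3, mid=1, arr[mid]=11 -> Found target at index 1!

Binary search finds 11 at index 1 after 3 comparisons. The search repeatedly halves the search space by comparing with the middle element.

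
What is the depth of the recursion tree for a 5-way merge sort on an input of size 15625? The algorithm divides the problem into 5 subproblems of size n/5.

For divide and conquer with division factor 5:

Problem sizes at each level:
Level 0: 15625
Level 1: 3125
Level 2: 625
Level 3: 125
Level 4: 25
Level 5: 5
Level 6: 1

The root is level 0 and the size-1 base case is level 6 (the tree spans levels 0 through 6, i.e. 7 levels counting the root), so the depth is the number of divisions: log_5(15625) = 6

The recursion tree depth is log_5(15625) = 6. At each level, the problem size is divided by 5, so it takes 6 divisions to reduce to a base case of size 1. The algorithm makes 5 recursive calls at each level.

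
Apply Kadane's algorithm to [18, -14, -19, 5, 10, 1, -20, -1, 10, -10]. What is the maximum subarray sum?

Using Kadane's algorithm on [18, -14, -19, 5, 10, 1, -20, -1, 10, -10]:

Scanning through the array:
Position 1 (value -14): max_ending_here = 4, max_so_far = 18
Position 2 (value -19): max_ending_here = -15, max_so_far = 18
Position 3 (value 5): max_ending_here = 5, max_so_far = 18
Position 4 (value 10): max_ending_here = 15, max_so_far = 18
Position 5 (value 1): max_ending_here = 16, max_so_far = 18
Position 6 (value -20): max_ending_here = -4, max_so_far = 18
Position 7 (value -1): max_ending_here = -1, max_so_far = 18
Position 8 (value 10): max_ending_here = 10, max_so_far = 18
Position 9 (value -10): max_ending_here = 0, max_so_far = 18

Maximum subarray: [18]
Maximum sum: 18

The maximum subarray is [18] with sum 18. This subarray runs from index 0 to index 0.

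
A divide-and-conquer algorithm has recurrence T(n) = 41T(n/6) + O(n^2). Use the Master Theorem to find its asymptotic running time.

Master Theorem for T(n) = 41T(n/6) + O(n^2):

a = 41, b = 6, c = 2
log_b(a) = log_6(41) = 2.0726

Case 1: c = 2 < log_6(41) = 2.0726
T(n) = O(n^(log_6 41))

For T(n) = 41T(n/6) + O(n^2): log_6(41) = 2.0726. This is Case 1 of the Master Theorem (c < log_b(a), work dominated by leaves), giving O(n^(log_6 41)).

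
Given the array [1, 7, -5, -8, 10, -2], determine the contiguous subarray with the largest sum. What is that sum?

Using Kadane's algorithm on [1, 7, -5, -8, 10, -2]:

Scanning through the array:
Position 1 (value 7): max_ending_here = 8, max_so_far = 8
Position 2 (value -5): max_ending_here = 3, max_so_far = 8
Position 3 (value -8): max_ending_here = -5, max_so_far = 8
Position 4 (value 10): max_ending_here = 10, max_so_far = 10
Position 5 (value -2): max_ending_here = 8, max_so_far = 10

Maximum subarray: [10]
Maximum sum: 10

The maximum subarray is [10] with sum 10. This subarray runs from index 4 to index 4.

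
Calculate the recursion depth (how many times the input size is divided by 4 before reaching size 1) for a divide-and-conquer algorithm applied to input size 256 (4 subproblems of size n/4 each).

For divide and conquer with division factor 4:

Problem sizes at each level:
Level 0: 256
Level 1: 64
Level 2: 16
Level 3: 4
Level 4: 1

The root is level 0 and the size-1 base case is level 4 (the tree spans levels 0 through 4, i.e. 5 levels counting the root), so the depth is the number of divisions: log_4(256) = 4

The recursion tree depth is log_4(256) = 4. At each level, the problem size is divided by 4, so it takes 4 divisions to reduce to a base case of size 1. The algorithm makes 4 recursive calls at each level.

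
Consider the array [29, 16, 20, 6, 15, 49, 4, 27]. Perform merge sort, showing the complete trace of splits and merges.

Merge sort trace:

Split: [29, 16, 20, 6, 15, 49, 4, 27] -> [29, 16, 20, 6] and [15, 49, 4, 27]
  Split: [29, 16, 20, 6] -> [29, 16] and [20, 6]
    Split: [29, 16] -> [29] and [16]
    Merge: [29] + [16] -> [16, 29]
    Split: [20, 6] -> [20] and [6]
    Merge: [20] + [6] -> [6, 20]
  Merge: [16, 29] + [6, 20] -> [6, 16, 20, 29]
  Split: [15, 49, 4, 27] -> [15, 49] and [4, 27]
    Split: [15, 49] -> [15] and [49]
    Merge: [15] + [49] -> [15, 49]
    Split: [4, 27] -> [4] and [27]
    Merge: [4] + [27] -> [4, 27]
  Merge: [15, 49] + [4, 27] -> [4, 15, 27, 49]
Merge: [6, 16, 20, 29] + [4, 15, 27, 49] -> [4, 6, 15, 16, 20, 27, 29, 49]

Final sorted array: [4, 6, 15, 16, 20, 27, 29, 49]

The merge sort proceeds by recursively splitting the array and merging sorted halves.
After all merges, the sorted array is [4, 6, 15, 16, 20, 27, 29, 49].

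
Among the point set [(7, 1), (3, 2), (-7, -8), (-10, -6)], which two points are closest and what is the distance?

Computing all pairwise distances among 4 points:

d((7, 1), (3, 2)) = 4.1231
d((7, 1), (-7, -8)) = 16.6433
d((7, 1), (-10, -6)) = 18.3848
d((3, 2), (-7, -8)) = 14.1421
d((3, 2), (-10, -6)) = 15.2643
d((-7, -8), (-10, -6)) = 3.6056 <-- minimum

Closest pair: (-7, -8) and (-10, -6) with distance 3.6056

The closest pair is (-7, -8) and (-10, -6) with Euclidean distance 3.6056. For 4 points, brute-force pairwise comparison is shown above. For large n, the divide-and-conquer algorithm (sort by x, recurse on halves, check the dividing strip) achieves O(n log n).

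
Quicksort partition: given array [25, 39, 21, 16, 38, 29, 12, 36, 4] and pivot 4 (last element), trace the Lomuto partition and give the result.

Lomuto partition with pivot = 4:

Initial array: [25, 39, 21, 16, 38, 29, 12, 36, 4]

arr[0]=25 > 4: no swap
arr[1]=39 > 4: no swap
arr[2]=21 > 4: no swap
arr[3]=16 > 4: no swap
arr[4]=38 > 4: no swap
arr[5]=29 > 4: no swap
arr[6]=12 > 4: no swap
arr[7]=36 > 4: no swap

Place pivot at position 0: [4, 39, 21, 16, 38, 29, 12, 36, 25]
Pivot position: 0

After partitioning with pivot 4, the array becomes [4, 39, 21, 16, 38, 29, 12, 36, 25]. The pivot is placed at index 0. All elements to the left of the pivot are <= 4, and all elements to the right are > 4.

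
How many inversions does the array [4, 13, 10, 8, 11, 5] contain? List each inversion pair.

Finding inversions in [4, 13, 10, 8, 11, 5]:

(1, 2): arr[1]=13 > arr[2]=10
(1, 3): arr[1]=13 > arr[3]=8
(1, 4): arr[1]=13 > arr[4]=11
(1, 5): arr[1]=13 > arr[5]=5
(2, 3): arr[2]=10 > arr[3]=8
(2, 5): arr[2]=10 > arr[5]=5
(3, 5): arr[3]=8 > arr[5]=5
(4, 5): arr[4]=11 > arr[5]=5

Total inversions: 8

The array has 8 inversion(s): (1,2), (1,3), (1,4), (1,5), (2,3), (2,5), (3,5), (4,5). Each pair (i,j) satisfies i < j and arr[i] > arr[j].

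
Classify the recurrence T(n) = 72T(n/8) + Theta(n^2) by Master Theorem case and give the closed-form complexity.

Master Theorem for T(n) = 72T(n/8) + O(n^2):

a = 72, b = 8, c = 2
log_b(a) = log_8(72) = 2.0566

Case 1: c = 2 < log_8(72) = 2.0566
T(n) = O(n^(log_8 72))

For T(n) = 72T(n/8) + O(n^2): log_8(72) = 2.0566. This is Case 1 of the Master Theorem (c < log_b(a), work dominated by leaves), giving O(n^(log_8 72)).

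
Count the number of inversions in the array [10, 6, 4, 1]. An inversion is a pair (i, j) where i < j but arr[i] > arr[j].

Finding inversions in [10, 6, 4, 1]:

(0, 1): arr[0]=10 > arr[1]=6
(0, 2): arr[0]=10 > arr[2]=4
(0, 3): arr[0]=10 > arr[3]=1
(1, 2): arr[1]=6 > arr[2]=4
(1, 3): arr[1]=6 > arr[3]=1
(2, 3): arr[2]=4 > arr[3]=1

Total inversions: 6

The array has 6 inversion(s): (0,1), (0,2), (0,3), (1,2), (1,3), (2,3). Each pair (i,j) satisfies i < j and arr[i] > arr[j].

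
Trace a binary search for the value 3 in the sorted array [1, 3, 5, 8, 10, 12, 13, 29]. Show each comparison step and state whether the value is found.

Binary search for 3 in [1, 3, 5, 8, 10, 12, 13, 29]:

lo=0, hi=7, mid=3, arr[mid]=8 -> 8 > 3, search left half
lo=0, hi=2, mid=1, arr[mid]=3 -> Found target at index 1!

Binary search finds 3 at index 1 after 2 comparisons. The search repeatedly halves the search space by comparing with the middle element.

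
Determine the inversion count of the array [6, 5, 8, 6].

Finding inversions in [6, 5, 8, 6]:

(0, 1): arr[0]=6 > arr[1]=5
(2, 3): arr[2]=8 > arr[3]=6

Total inversions: 2

The array has 2 inversion(s): (0,1), (2,3). Each pair (i,j) satisfies i < j and arr[i] > arr[j].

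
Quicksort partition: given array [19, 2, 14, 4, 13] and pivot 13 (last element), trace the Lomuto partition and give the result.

Lomuto partition with pivot = 13:

Initial array: [19, 2, 14, 4, 13]

arr[0]=19 > 13: no swap
arr[1]=2 <= 13: swap with position 0, array becomes [2, 19, 14, 4, 13]
arr[2]=14 > 13: no swap
arr[3]=4 <= 13: swap with position 1, array becomes [2, 4, 14, 19, 13]

Place pivot at position 2: [2, 4, 13, 19, 14]
Pivot position: 2

After partitioning with pivot 13, the array becomes [2, 4, 13, 19, 14]. The pivot is placed at index 2. All elements to the left of the pivot are <= 13, and all elements to the right are > 13.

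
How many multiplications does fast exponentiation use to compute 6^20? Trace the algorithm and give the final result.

Computing 6^20 by squaring (build up from 6^1; each line after the first costs one multiplication):

6^1 = 6
6^2 = (6^1)^2 = 6^2 = 36
6^4 = (6^2)^2 = 36^2 = 1296
6^5 = 6 * 6^4 = 6 * 1296 = 7776
6^10 = (6^5)^2 = 7776^2 = 60466176
6^20 = (6^10)^2 = 60466176^2 = 3656158440062976

Result: 3656158440062976
Multiplications needed: 5 (5 lines after 6^1)

6^20 = 3656158440062976. Using exponentiation by squaring, this requires 5 multiplications. The key idea: if the exponent is even, square the half-power; if odd, multiply by the base once.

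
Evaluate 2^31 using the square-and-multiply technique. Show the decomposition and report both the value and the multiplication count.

Computing 2^31 by squaring (build up from 2^1; each line after the first costs one multiplication):

2^1 = 2
2^2 = (2^1)^2 = 2^2 = 4
2^3 = 2 * 2^2 = 2 * 4 = 8
2^6 = (2^3)^2 = 8^2 = 64
2^7 = 2 * 2^6 = 2 * 64 = 128
2^14 = (2^7)^2 = 128^2 = 16384
2^15 = 2 * 2^14 = 2 * 16384 = 32768
2^30 = (2^15)^2 = 32768^2 = 1073741824
2^31 = 2 * 2^30 = 2 * 1073741824 = 2147483648

Result: 2147483648
Multiplications needed: 8 (8 lines after 2^1)

2^31 = 2147483648. Using exponentiation by squaring, this requires 8 multiplications. The key idea: if the exponent is even, square the half-power; if odd, multiply by the base once.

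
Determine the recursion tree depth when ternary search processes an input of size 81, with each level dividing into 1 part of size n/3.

For divide and conquer with division factor 3:

Problem sizes at each level:
Level 0: 81
Level 1: 27
Level 2: 9
Level 3: 3
Level 4: 1

The root is level 0 and the size-1 base case is level 4 (the tree spans levels 0 through 4, i.e. 5 levels counting the root), so the depth is the number of divisions: log_3(81) = 4

The recursion tree depth is log_3(81) = 4. At each level, the problem size is divided by 3, so it takes 4 divisions to reduce to a base case of size 1. The algorithm makes 1 recursive call at each level.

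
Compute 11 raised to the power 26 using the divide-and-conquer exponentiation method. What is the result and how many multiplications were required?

Computing 11^26 by squaring (build up from 11^1; each line after the first costs one multiplication):

11^1 = 11
11^2 = (11^1)^2 = 11^2 = 121
11^3 = 11 * 11^2 = 11 * 121 = 1331
11^6 = (11^3)^2 = 1331^2 = 1771561
11^12 = (11^6)^2 = 1771561^2 = 3138428376721
11^13 = 11 * 11^12 = 11 * 3138428376721 = 34522712143931
11^26 = (11^13)^2 = 34522712143931^2 = 1191817653772720942460132761

Result: 1191817653772720942460132761
Multiplications needed: 6 (6 lines after 11^1)

11^26 = 1191817653772720942460132761. Using exponentiation by squaring, this requires 6 multiplications. The key idea: if the exponent is even, square the half-power; if odd, multiply by the base once.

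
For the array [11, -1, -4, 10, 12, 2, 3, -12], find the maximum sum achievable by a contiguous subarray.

Using Kadane's algorithm on [11, -1, -4, 10, 12, 2, 3, -12]:

Scanning through the array:
Position 1 (value -1): max_ending_here = 10, max_so_far = 11
Position 2 (value -4): max_ending_here = 6, max_so_far = 11
Position 3 (value 10): max_ending_here = 16, max_so_far = 16
Position 4 (value 12): max_ending_here = 28, max_so_far = 28
Position 5 (value 2): max_ending_here = 30, max_so_far = 30
Position 6 (value 3): max_ending_here = 33, max_so_far = 33
Position 7 (value -12): max_ending_here = 21, max_so_far = 33

Maximum subarray: [11, -1, -4, 10, 12, 2, 3]
Maximum sum: 33

The maximum subarray is [11, -1, -4, 10, 12, 2, 3] with sum 33. This subarray runs from index 0 to index 6.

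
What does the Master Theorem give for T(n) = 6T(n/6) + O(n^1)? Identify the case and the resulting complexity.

Master Theorem for T(n) = 6T(n/6) + O(n^1):

a = 6, b = 6, c = 1
log_b(a) = log_6(6) = 1.0000

Case 2: c = 1 = log_6(6) = 1.0000
T(n) = O(n^1 log n) = O(n log n)

For T(n) = 6T(n/6) + O(n^1): log_6(6) = 1.0000. This is Case 2 of the Master Theorem (c = log_b(a), equal work at all levels), giving O(n log n).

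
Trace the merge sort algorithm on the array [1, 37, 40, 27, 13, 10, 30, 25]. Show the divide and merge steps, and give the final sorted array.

Merge sort trace:

Split: [1, 37, 40, 27, 13, 10, 30, 25] -> [1, 37, 40, 27] and [13, 10, 30, 25]
  Split: [1, 37, 40, 27] -> [1, 37] and [40, 27]
    Split: [1, 37] -> [1] and [37]
    Merge: [1] + [37] -> [1, 37]
    Split: [40, 27] -> [40] and [27]
    Merge: [40] + [27] -> [27, 40]
  Merge: [1, 37] + [27, 40] -> [1, 27, 37, 40]
  Split: [13, 10, 30, 25] -> [13, 10] and [30, 25]
    Split: [13, 10] -> [13] and [10]
    Merge: [13] + [10] -> [10, 13]
    Split: [30, 25] -> [30] and [25]
    Merge: [30] + [25] -> [25, 30]
  Merge: [10, 13] + [25, 30] -> [10, 13, 25, 30]
Merge: [1, 27, 37, 40] + [10, 13, 25, 30] -> [1, 10, 13, 25, 27, 30, 37, 40]

Final sorted array: [1, 10, 13, 25, 27, 30, 37, 40]

The merge sort proceeds by recursively splitting the array and merging sorted halves.
After all merges, the sorted array is [1, 10, 13, 25, 27, 30, 37, 40].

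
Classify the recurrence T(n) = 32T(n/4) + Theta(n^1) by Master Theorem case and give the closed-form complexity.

Master Theorem for T(n) = 32T(n/4) + O(n^1):

a = 32, b = 4, c = 1
log_b(a) = log_4(32) = 2.5000

Case 1: c = 1 < log_4(32) = 2.5000
T(n) = O(n^(log_4 32))

For T(n) = 32T(n/4) + O(n^1): log_4(32) = 2.5000. This is Case 1 of the Master Theorem (c < log_b(a), work dominated by leaves), giving O(n^(log_4 32)).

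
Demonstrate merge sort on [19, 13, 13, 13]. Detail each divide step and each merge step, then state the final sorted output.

Merge sort trace:

Split: [19, 13, 13, 13] -> [19, 13] and [13, 13]
  Split: [19, 13] -> [19] and [13]
  Merge: [19] + [13] -> [13, 19]
  Split: [13, 13] -> [13] and [13]
  Merge: [13] + [13] -> [13, 13]
Merge: [13, 19] + [13, 13] -> [13, 13, 13, 19]

Final sorted array: [13, 13, 13, 19]

The merge sort proceeds by recursively splitting the array and merging sorted halves.
After all merges, the sorted array is [13, 13, 13, 19].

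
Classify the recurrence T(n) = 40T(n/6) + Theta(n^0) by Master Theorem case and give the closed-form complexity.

Master Theorem for T(n) = 40T(n/6) + O(n^0):

a = 40, b = 6, c = 0
log_b(a) = log_6(40) = 2.0588

Case 1: c = 0 < log_6(40) = 2.0588
T(n) = O(n^(log_6 40))

For T(n) = 40T(n/6) + O(n^0): log_6(40) = 2.0588. This is Case 1 of the Master Theorem (c < log_b(a), work dominated by leaves), giving O(n^(log_6 40)).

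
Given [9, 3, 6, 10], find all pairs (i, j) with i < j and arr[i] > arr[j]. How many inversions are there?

Finding inversions in [9, 3, 6, 10]:

(0, 1): arr[0]=9 > arr[1]=3
(0, 2): arr[0]=9 > arr[2]=6

Total inversions: 2

The array has 2 inversion(s): (0,1), (0,2). Each pair (i,j) satisfies i < j and arr[i] > arr[j].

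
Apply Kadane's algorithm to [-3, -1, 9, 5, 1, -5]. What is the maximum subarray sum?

Using Kadane's algorithm on [-3, -1, 9, 5, 1, -5]:

Scanning through the array:
Position 1 (value -1): max_ending_here = -1, max_so_far = -1
Position 2 (value 9): max_ending_here = 9, max_so_far = 9
Position 3 (value 5): max_ending_here = 14, max_so_far = 14
Position 4 (value 1): max_ending_here = 15, max_so_far = 15
Position 5 (value -5): max_ending_here = 10, max_so_far = 15

Maximum subarray: [9, 5, 1]
Maximum sum: 15

The maximum subarray is [9, 5, 1] with sum 15. This subarray runs from index 2 to index 4.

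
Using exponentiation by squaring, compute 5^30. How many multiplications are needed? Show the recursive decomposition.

Computing 5^30 by squaring (build up from 5^1; each line after the first costs one multiplication):

5^1 = 5
5^2 = (5^1)^2 = 5^2 = 25
5^3 = 5 * 5^2 = 5 * 25 = 125
5^6 = (5^3)^2 = 125^2 = 15625
5^7 = 5 * 5^6 = 5 * 15625 = 78125
5^14 = (5^7)^2 = 78125^2 = 6103515625
5^15 = 5 * 5^14 = 5 * 6103515625 = 30517578125
5^30 = (5^15)^2 = 30517578125^2 = 931322574615478515625

Result: 931322574615478515625
Multiplications needed: 7 (7 lines after 5^1)

5^30 = 931322574615478515625. Using exponentiation by squaring, this requires 7 multiplications. The key idea: if the exponent is even, square the half-power; if odd, multiply by the base once.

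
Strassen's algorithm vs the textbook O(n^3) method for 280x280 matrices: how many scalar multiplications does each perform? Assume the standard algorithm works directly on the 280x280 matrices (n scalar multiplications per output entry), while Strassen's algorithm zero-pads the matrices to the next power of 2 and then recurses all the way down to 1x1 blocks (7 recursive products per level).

Matrix multiplication for 280x280 matrices:

Strassen's algorithm requires power-of-2 dimensions. Pad 280x280 to 512x512 (next power of 2).

Standard algorithm: 280^3 = 21952000 multiplications
Strassen's algorithm: 7^(log2(512)) = 7^9 = 40353607 multiplications
Difference: 21952000 - 40353607 = -18401607 (Strassen uses MORE here due to padding overhead — for small or just-over-power-of-2 n, padding can outweigh the per-level savings)

Standard: 21952000 multiplications (280^3). Strassen: 40353607 multiplications (7^9, after padding to 512x512). Strassen reduces 8 recursive multiplications to 7 at each level.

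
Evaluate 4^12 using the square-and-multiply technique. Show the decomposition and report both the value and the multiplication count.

Computing 4^12 by squaring (build up from 4^1; each line after the first costs one multiplication):

4^1 = 4
4^2 = (4^1)^2 = 4^2 = 16
4^3 = 4 * 4^2 = 4 * 16 = 64
4^6 = (4^3)^2 = 64^2 = 4096
4^12 = (4^6)^2 = 4096^2 = 16777216

Result: 16777216
Multiplications needed: 4 (4 lines after 4^1)

4^12 = 16777216. Using exponentiation by squaring, this requires 4 multiplications. The key idea: if the exponent is even, square the half-power; if odd, multiply by the base once.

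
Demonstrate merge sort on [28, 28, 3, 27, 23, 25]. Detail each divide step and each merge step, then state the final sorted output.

Merge sort trace:

Split: [28, 28, 3, 27, 23, 25] -> [28, 28, 3] and [27, 23, 25]
  Split: [28, 28, 3] -> [28] and [28, 3]
    Split: [28, 3] -> [28] and [3]
    Merge: [28] + [3] -> [3, 28]
  Merge: [28] + [3, 28] -> [3, 28, 28]
  Split: [27, 23, 25] -> [27] and [23, 25]
    Split: [23, 25] -> [23] and [25]
    Merge: [23] + [25] -> [23, 25]
  Merge: [27] + [23, 25] -> [23, 25, 27]
Merge: [3, 28, 28] + [23, 25, 27] -> [3, 23, 25, 27, 28, 28]

Final sorted array: [3, 23, 25, 27, 28, 28]

The merge sort proceeds by recursively splitting the array and merging sorted halves.
After all merges, the sorted array is [3, 23, 25, 27, 28, 28].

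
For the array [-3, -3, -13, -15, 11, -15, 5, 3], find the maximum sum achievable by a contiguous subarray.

Using Kadane's algorithm on [-3, -3, -13, -15, 11, -15, 5, 3]:

Scanning through the array:
Position 1 (value -3): max_ending_here = -3, max_so_far = -3
Position 2 (value -13): max_ending_here = -13, max_so_far = -3
Position 3 (value -15): max_ending_here = -15, max_so_far = -3
Position 4 (value 11): max_ending_here = 11, max_so_far = 11
Position 5 (value -15): max_ending_here = -4, max_so_far = 11
Position 6 (value 5): max_ending_here = 5, max_so_far = 11
Position 7 (value 3): max_ending_here = 8, max_so_far = 11

Maximum subarray: [11]
Maximum sum: 11

The maximum subarray is [11] with sum 11. This subarray runs from index 4 to index 4.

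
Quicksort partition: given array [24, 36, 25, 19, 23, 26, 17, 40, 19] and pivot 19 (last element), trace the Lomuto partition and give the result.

Lomuto partition with pivot = 19:

Initial array: [24, 36, 25, 19, 23, 26, 17, 40, 19]

arr[0]=24 > 19: no swap
arr[1]=36 > 19: no swap
arr[2]=25 > 19: no swap
arr[3]=19 <= 19: swap with position 0, array becomes [19, 36, 25, 24, 23, 26, 17, 40, 19]
arr[4]=23 > 19: no swap
arr[5]=26 > 19: no swap
arr[6]=17 <= 19: swap with position 1, array becomes [19, 17, 25, 24, 23, 26, 36, 40, 19]
arr[7]=40 > 19: no swap

Place pivot at position 2: [19, 17, 19, 24, 23, 26, 36, 40, 25]
Pivot position: 2

After partitioning with pivot 19, the array becomes [19, 17, 19, 24, 23, 26, 36, 40, 25]. The pivot is placed at index 2. All elements to the left of the pivot are <= 19, and all elements to the right are > 19.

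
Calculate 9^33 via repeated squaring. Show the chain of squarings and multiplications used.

Computing 9^33 by squaring (build up from 9^1; each line after the first costs one multiplication):

9^1 = 9
9^2 = (9^1)^2 = 9^2 = 81
9^4 = (9^2)^2 = 81^2 = 6561
9^8 = (9^4)^2 = 6561^2 = 43046721
9^16 = (9^8)^2 = 43046721^2 = 1853020188851841
9^32 = (9^16)^2 = 1853020188851841^2 = 3433683820292512484657849089281
9^33 = 9 * 9^32 = 9 * 3433683820292512484657849089281 = 30903154382632612361920641803529

Result: 30903154382632612361920641803529
Multiplications needed: 6 (6 lines after 9^1)

9^33 = 30903154382632612361920641803529. Using exponentiation by squaring, this requires 6 multiplications. The key idea: if the exponent is even, square the half-power; if odd, multiply by the base once.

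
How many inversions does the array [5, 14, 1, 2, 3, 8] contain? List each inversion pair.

Finding inversions in [5, 14, 1, 2, 3, 8]:

(0, 2): arr[0]=5 > arr[2]=1
(0, 3): arr[0]=5 > arr[3]=2
(0, 4): arr[0]=5 > arr[4]=3
(1, 2): arr[1]=14 > arr[2]=1
(1, 3): arr[1]=14 > arr[3]=2
(1, 4): arr[1]=14 > arr[4]=3
(1, 5): arr[1]=14 > arr[5]=8

Total inversions: 7

The array has 7 inversion(s): (0,2), (0,3), (0,4), (1,2), (1,3), (1,4), (1,5). Each pair (i,j) satisfies i < j and arr[i] > arr[j].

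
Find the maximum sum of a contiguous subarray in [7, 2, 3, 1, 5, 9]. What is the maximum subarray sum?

Using Kadane's algorithm on [7, 2, 3, 1, 5, 9]:

Scanning through the array:
Position 1 (value 2): max_ending_here = 9, max_so_far = 9
Position 2 (value 3): max_ending_here = 12, max_so_far = 12
Position 3 (value 1): max_ending_here = 13, max_so_far = 13
Position 4 (value 5): max_ending_here = 18, max_so_far = 18
Position 5 (value 9): max_ending_here = 27, max_so_far = 27

Maximum subarray: [7, 2, 3, 1, 5, 9]
Maximum sum: 27

The maximum subarray is [7, 2, 3, 1, 5, 9] with sum 27. This subarray runs from index 0 to index 5.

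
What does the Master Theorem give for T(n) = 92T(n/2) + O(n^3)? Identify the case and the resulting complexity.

Master Theorem for T(n) = 92T(n/2) + O(n^3):

a = 92, b = 2, c = 3
log_b(a) = log_2(92) = 6.5236

Case 1: c = 3 < log_2(92) = 6.5236
T(n) = O(n^(log_2 92))

For T(n) = 92T(n/2) + O(n^3): log_2(92) = 6.5236. This is Case 1 of the Master Theorem (c < log_b(a), work dominated by leaves), giving O(n^(log_2 92)).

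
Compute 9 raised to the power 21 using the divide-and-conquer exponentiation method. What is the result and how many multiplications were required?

Computing 9^21 by squaring (build up from 9^1; each line after the first costs one multiplication):

9^1 = 9
9^2 = (9^1)^2 = 9^2 = 81
9^4 = (9^2)^2 = 81^2 = 6561
9^5 = 9 * 9^4 = 9 * 6561 = 59049
9^10 = (9^5)^2 = 59049^2 = 3486784401
9^20 = (9^10)^2 = 3486784401^2 = 12157665459056928801
9^21 = 9 * 9^20 = 9 * 12157665459056928801 = 109418989131512359209

Result: 109418989131512359209
Multiplications needed: 6 (6 lines after 9^1)

9^21 = 109418989131512359209. Using exponentiation by squaring, this requires 6 multiplications. The key idea: if the exponent is even, square the half-power; if odd, multiply by the base once.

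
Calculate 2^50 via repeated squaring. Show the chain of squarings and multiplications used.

Computing 2^50 by squaring (build up from 2^1; each line after the first costs one multiplication):

2^1 = 2
2^2 = (2^1)^2 = 2^2 = 4
2^3 = 2 * 2^2 = 2 * 4 = 8
2^6 = (2^3)^2 = 8^2 = 64
2^12 = (2^6)^2 = 64^2 = 4096
2^24 = (2^12)^2 = 4096^2 = 16777216
2^25 = 2 * 2^24 = 2 * 16777216 = 33554432
2^50 = (2^25)^2 = 33554432^2 = 1125899906842624

Result: 1125899906842624
Multiplications needed: 7 (7 lines after 2^1)

2^50 = 1125899906842624. Using exponentiation by squaring, this requires 7 multiplications. The key idea: if the exponent is even, square the half-power; if odd, multiply by the base once.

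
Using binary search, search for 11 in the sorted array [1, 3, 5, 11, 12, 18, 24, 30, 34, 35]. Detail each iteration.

Binary search for 11 in [1, 3, 5, 11, 12, 18, 24, 30, 34, 35]:

lo=0, hi=9, mid=4, arr[mid]=12 -> 12 > 11, search left half
lo=0, hi=3, mid=1, arr[mid]=3 -> 3 < 11, search right half
lo=2, hi=3, mid=2, arr[mid]=5 -> 5 < 11, search right half
lo=3, hi=3, mid=3, arr[mid]=11 -> Found target at index 3!

Binary search finds 11 at index 3 after 4 comparisons. The search repeatedly halves the search space by comparing with the middle element.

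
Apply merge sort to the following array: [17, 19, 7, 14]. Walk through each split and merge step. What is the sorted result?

Merge sort trace:

Split: [17, 19, 7, 14] -> [17, 19] and [7, 14]
  Split: [17, 19] -> [17] and [19]
  Merge: [17] + [19] -> [17, 19]
  Split: [7, 14] -> [7] and [14]
  Merge: [7] + [14] -> [7, 14]
Merge: [17, 19] + [7, 14] -> [7, 14, 17, 19]

Final sorted array: [7, 14, 17, 19]

The merge sort proceeds by recursively splitting the array and merging sorted halves.
After all merges, the sorted array is [7, 14, 17, 19].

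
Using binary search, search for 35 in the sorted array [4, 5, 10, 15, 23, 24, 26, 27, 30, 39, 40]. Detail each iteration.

Binary search for 35 in [4, 5, 10, 15, 23, 24, 26, 27, 30, 39, 40]:

lo=0, hi=10, mid=5, arr[mid]=24 -> 24 < 35, search right half
lo=6, hi=10, mid=8, arr[mid]=30 -> 30 < 35, search right half
lo=9, hi=10, mid=9, arr[mid]=39 -> 39 > 35, search left half
lo=9 > hi=8, target 35 not found

Binary search determines that 35 is not in the array after 3 comparisons. The search space was exhausted without finding the target.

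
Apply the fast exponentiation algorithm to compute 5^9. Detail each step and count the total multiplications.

Computing 5^9 by squaring (build up from 5^1; each line after the first costs one multiplication):

5^1 = 5
5^2 = (5^1)^2 = 5^2 = 25
5^4 = (5^2)^2 = 25^2 = 625
5^8 = (5^4)^2 = 625^2 = 390625
5^9 = 5 * 5^8 = 5 * 390625 = 1953125

Result: 1953125
Multiplications needed: 4 (4 lines after 5^1)

5^9 = 1953125. Using exponentiation by squaring, this requires 4 multiplications. The key idea: if the exponent is even, square the half-power; if odd, multiply by the base once.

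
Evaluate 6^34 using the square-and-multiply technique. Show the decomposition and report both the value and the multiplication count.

Computing 6^34 by squaring (build up from 6^1; each line after the first costs one multiplication):

6^1 = 6
6^2 = (6^1)^2 = 6^2 = 36
6^4 = (6^2)^2 = 36^2 = 1296
6^8 = (6^4)^2 = 1296^2 = 1679616
6^16 = (6^8)^2 = 1679616^2 = 2821109907456
6^17 = 6 * 6^16 = 6 * 2821109907456 = 16926659444736
6^34 = (6^17)^2 = 16926659444736^2 = 286511799958070431838109696

Result: 286511799958070431838109696
Multiplications needed: 6 (6 lines after 6^1)

6^34 = 286511799958070431838109696. Using exponentiation by squaring, this requires 6 multiplications. The key idea: if the exponent is even, square the half-power; if odd, multiply by the base once.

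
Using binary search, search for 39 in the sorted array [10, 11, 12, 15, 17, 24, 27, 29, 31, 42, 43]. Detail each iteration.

Binary search for 39 in [10, 11, 12, 15, 17, 24, 27, 29, 31, 42, 43]:

lo=0, hi=10, mid=5, arr[mid]=24 -> 24 < 39, search right half
lo=6, hi=10, mid=8, arr[mid]=31 -> 31 < 39, search right half
lo=9, hi=10, mid=9, arr[mid]=42 -> 42 > 39, search left half
lo=9 > hi=8, target 39 not found

Binary search determines that 39 is not in the array after 3 comparisons. The search space was exhausted without finding the target.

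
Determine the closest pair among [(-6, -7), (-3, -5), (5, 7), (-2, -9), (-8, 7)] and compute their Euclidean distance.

Computing all pairwise distances among 5 points:

d((-6, -7), (-3, -5)) = 3.6056 <-- minimum
d((-6, -7), (5, 7)) = 17.8045
d((-6, -7), (-2, -9)) = 4.4721
d((-6, -7), (-8, 7)) = 14.1421
d((-3, -5), (5, 7)) = 14.4222
d((-3, -5), (-2, -9)) = 4.1231
d((-3, -5), (-8, 7)) = 13.0
d((5, 7), (-2, -9)) = 17.4642
d((5, 7), (-8, 7)) = 13.0
d((-2, -9), (-8, 7)) = 17.088

Closest pair: (-6, -7) and (-3, -5) with distance 3.6056

The closest pair is (-6, -7) and (-3, -5) with Euclidean distance 3.6056. For 5 points, brute-force pairwise comparison is shown above. For large n, the divide-and-conquer algorithm (sort by x, recurse on halves, check the dividing strip) achieves O(n log n).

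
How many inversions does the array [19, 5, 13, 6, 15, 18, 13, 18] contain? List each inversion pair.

Finding inversions in [19, 5, 13, 6, 15, 18, 13, 18]:

(0, 1): arr[0]=19 > arr[1]=5
(0, 2): arr[0]=19 > arr[2]=13
(0, 3): arr[0]=19 > arr[3]=6
(0, 4): arr[0]=19 > arr[4]=15
(0, 5): arr[0]=19 > arr[5]=18
(0, 6): arr[0]=19 > arr[6]=13
(0, 7): arr[0]=19 > arr[7]=18
(2, 3): arr[2]=13 > arr[3]=6
(4, 6): arr[4]=15 > arr[6]=13
(5, 6): arr[5]=18 > arr[6]=13

Total inversions: 10

The array has 10 inversion(s): (0,1), (0,2), (0,3), (0,4), (0,5), (0,6), (0,7), (2,3), (4,6), (5,6). Each pair (i,j) satisfies i < j and arr[i] > arr[j].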